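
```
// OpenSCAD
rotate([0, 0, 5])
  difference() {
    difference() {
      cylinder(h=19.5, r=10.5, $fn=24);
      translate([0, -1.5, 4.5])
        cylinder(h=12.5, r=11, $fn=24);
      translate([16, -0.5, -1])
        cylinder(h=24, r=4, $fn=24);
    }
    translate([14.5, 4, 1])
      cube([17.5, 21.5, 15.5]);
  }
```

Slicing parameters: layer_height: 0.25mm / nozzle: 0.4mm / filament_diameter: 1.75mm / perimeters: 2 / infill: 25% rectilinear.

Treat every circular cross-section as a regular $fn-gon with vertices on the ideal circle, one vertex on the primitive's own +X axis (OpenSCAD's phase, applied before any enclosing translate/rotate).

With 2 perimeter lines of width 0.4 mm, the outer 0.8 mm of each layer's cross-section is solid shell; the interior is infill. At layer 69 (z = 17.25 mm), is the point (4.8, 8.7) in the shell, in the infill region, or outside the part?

shell

At z = 17.25 mm: the cylinder: section is a regular 24-gon, circumradius r=10.5; the cylinder at (0, -1.5) is absent (z outside [4.5, 17]); the cylinder at (16, -0.5): section is a regular 24-gon, circumradius r=4; After the difference (first − rest): starting from the r=10.5 cylinder, the r=4 cylinder at (16, -0.5) misses the remaining region (no effect) — 1 connected region; the cube at (14.5, 4) is absent (z outside [1, 16.5]); Subtracting the remaining from the first: none of the subtracted shapes is present at this height, so the result so far is unchanged — 1 connected region; (rotated 5° about Z; rotation is an isometry so areas/perimeters/island counts are preserved). Overall, the cross-section is a single solid region. Undo the 5° rotation: the query point maps to (5.540, 8.249) in the un-rotated model frame. The nearest boundary edge runs (5.25, 9.09)→(7.42, 7.42); distance from the point to it = 0.49 mm. The point is inside the cross-section, 0.49 mm from the nearest boundary — within the 0.8 mm shell band (2 × 0.4).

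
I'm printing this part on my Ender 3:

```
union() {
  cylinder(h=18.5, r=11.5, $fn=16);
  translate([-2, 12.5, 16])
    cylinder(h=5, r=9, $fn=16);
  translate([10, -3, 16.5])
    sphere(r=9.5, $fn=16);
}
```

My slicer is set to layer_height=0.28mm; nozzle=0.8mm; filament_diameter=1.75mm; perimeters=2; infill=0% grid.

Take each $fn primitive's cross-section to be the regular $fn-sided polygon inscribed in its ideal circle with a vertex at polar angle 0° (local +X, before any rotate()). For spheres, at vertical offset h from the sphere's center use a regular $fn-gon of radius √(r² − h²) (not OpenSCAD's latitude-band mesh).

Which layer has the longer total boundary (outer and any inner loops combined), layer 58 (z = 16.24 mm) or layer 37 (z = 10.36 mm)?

Layer 58 (z = 16.24): the cylinder: section is a regular 16-gon, circumradius r=11.5 (perimeter = 2·16·11.500·sin(180°/16) = 71.79 mm); the r=9 cylinder at (-2, 12.5) contributes a regular 16-gon of circumradius 9 (perimeter = 2·16·9.000·sin(180°/16) = 56.19 mm); the r=9.5 sphere at (10, -3) contributes a regular 16-gon of circumradius √(9.5²−0.26²) = 9.496 (perimeter = 2·16·9.496·sin(180°/16) = 59.29 mm); Taking the union: the regions partially overlap (shared area 211.55 mm²), so the edge portions inside another operand are dropped and the merged outline is re-measured after clipping — boundary = 108.04 mm. So its perimeter = 108.04 mm. Layer 37 (z = 10.36): the r=11.5 cylinder gives a regular 16-gon of circumradius 11.5 (constant along its height) (perimeter = 2·16·11.500·sin(180°/16) = 71.79 mm); the cylinder at (-2, 12.5) is absent (z outside [16, 21]); the sphere at (10, -3): section is a regular 16-gon, circumradius = √(r²−h²) = √(9.5²−6.14²) = 7.249 (perimeter = 2·16·7.249·sin(180°/16) = 45.26 mm); Combining (union): the regions partially overlap (shared area 82.15 mm²), so the edge portions inside another operand are dropped and the merged outline is re-measured after clipping — boundary = 82.30 mm. So its perimeter = 82.30 mm. Layer 58 is larger (108.04 vs 82.30 mm).

layer 58 (z = 16.24 mm)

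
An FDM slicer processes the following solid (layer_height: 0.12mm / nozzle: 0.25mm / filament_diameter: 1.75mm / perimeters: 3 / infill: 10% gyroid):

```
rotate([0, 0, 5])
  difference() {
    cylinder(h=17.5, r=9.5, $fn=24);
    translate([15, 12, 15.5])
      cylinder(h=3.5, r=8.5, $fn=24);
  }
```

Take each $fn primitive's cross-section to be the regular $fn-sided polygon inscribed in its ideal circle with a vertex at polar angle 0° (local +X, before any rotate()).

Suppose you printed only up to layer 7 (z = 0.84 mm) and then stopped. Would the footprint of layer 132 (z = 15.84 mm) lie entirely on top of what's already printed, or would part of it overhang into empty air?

Compare the two slices. At z = 0.84: the r=9.5 cylinder gives a regular 24-gon of circumradius 9.5 (constant along its height) (area = (24/2)·9.500²·sin(360°/24) = 280.30 mm²); the cylinder at (15, 12) is not intersected at this z (z outside [15.5, 19]); Taking the first minus the rest: none of the subtracted shapes is present at this height, so the r=9.5 cylinder is unchanged — area = 280.30 mm²; (whole slice rotated 5° about Z — lengths, areas and connectivity unchanged). At z = 15.84: the cylinder: section is a regular 24-gon, circumradius r=9.5 (area = (24/2)·9.500²·sin(360°/24) = 280.30 mm²); the r=8.5 cylinder at (15, 12) gives a regular 24-gon of circumradius 8.5 (constant along its height) (area = (24/2)·8.500²·sin(360°/24) = 224.40 mm²); Taking the first minus the rest: starting from the r=9.5 cylinder (280.30 mm²), the r=8.5 cylinder at (15, 12) misses the remaining region (no effect) — area = 280.30 mm²; (whole slice rotated 5° about Z — lengths, areas and connectivity unchanged). Checking containment: the cross-section at z = 15.84 is a subset of the cross-section at z = 0.84.

entirely on top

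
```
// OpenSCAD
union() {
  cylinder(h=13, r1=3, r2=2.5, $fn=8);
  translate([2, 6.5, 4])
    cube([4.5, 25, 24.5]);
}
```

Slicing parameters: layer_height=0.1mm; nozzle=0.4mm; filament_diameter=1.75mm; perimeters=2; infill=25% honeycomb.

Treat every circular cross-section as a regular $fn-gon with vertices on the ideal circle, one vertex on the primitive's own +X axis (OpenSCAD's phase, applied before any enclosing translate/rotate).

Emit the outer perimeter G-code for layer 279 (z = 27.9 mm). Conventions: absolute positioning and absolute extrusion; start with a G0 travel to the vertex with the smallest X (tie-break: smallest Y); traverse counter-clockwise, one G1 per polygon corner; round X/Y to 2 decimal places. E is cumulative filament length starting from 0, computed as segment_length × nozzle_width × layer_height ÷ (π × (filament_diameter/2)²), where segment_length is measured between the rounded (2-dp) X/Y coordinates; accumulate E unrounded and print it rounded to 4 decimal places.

At z = 27.9 mm: the cone does not reach this height (z outside [0, 13]); the cube at (2, 6.5) is present — its section is the full 4.5×25 rectangle; Merging all regions: only the 4.5×25 cube at (2, 6.5) is present, so the union is just that shape — 1 connected region. The outline is a single polygon with 4 vertices. Extrusion per mm of travel: 0.4 × 0.1 / (π × 0.875²) = 0.016630. Accumulating E over each segment gives final E = 0.9812.

G0 X2.00 Y6.50 Z27.90
G1 X6.50 Y6.50 E0.0748
G1 X6.50 Y31.50 E0.4906
G1 X2.00 Y31.50 E0.5654
G1 X2.00 Y6.50 E0.9812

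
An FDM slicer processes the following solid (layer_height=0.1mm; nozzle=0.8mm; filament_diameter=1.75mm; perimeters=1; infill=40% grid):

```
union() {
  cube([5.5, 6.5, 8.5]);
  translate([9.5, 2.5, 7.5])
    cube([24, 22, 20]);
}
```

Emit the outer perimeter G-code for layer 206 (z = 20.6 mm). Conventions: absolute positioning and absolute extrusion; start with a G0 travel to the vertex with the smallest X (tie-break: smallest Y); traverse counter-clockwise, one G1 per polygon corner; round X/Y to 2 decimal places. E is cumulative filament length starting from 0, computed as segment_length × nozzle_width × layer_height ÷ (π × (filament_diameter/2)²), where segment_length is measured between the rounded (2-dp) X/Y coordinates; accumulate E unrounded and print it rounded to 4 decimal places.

G0 X9.50 Y2.50 Z20.60
G1 X33.50 Y2.50 E0.7982
G1 X33.50 Y24.50 E1.5300
G1 X9.50 Y24.50 E2.3282
G1 X9.50 Y2.50 E3.0599

At z = 20.6 mm: the cube is not intersected at this z (z outside [0, 8.5]); the cube at (9.5, 2.5) (footprint 24×22) is included at this height; Combining (union): only the 24×22 cube at (9.5, 2.5) is present, so the union is just that shape — 1 connected region. The outline is a single polygon with 4 vertices. Extrusion per mm of travel: 0.8 × 0.1 / (π × 0.875²) = 0.033260. Accumulating E over each segment gives final E = 3.0599.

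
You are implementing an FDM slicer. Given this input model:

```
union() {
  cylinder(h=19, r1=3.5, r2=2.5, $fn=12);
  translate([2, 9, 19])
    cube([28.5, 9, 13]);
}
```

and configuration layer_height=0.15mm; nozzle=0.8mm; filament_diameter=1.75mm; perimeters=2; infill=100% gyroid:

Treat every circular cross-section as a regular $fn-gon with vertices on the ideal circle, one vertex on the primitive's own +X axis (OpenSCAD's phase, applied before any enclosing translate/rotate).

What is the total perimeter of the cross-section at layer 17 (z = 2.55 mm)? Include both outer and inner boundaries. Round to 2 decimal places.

20.91 mm

At z = 2.55 mm: the cone contributes a regular 12-gon of circumradius 3.366 (interpolated between r1=3.5 and r2=2.5 at t=0.134) (perimeter = 2·12·3.366·sin(180°/12) = 20.91 mm); the cube at (2, 9) is absent (z outside [19, 32]); Merging all regions: only the cone is present, so the union is just that shape — boundary = 20.91 mm. Overall, the cross-section is a single solid region. Total boundary length (outer) = 20.91 mm.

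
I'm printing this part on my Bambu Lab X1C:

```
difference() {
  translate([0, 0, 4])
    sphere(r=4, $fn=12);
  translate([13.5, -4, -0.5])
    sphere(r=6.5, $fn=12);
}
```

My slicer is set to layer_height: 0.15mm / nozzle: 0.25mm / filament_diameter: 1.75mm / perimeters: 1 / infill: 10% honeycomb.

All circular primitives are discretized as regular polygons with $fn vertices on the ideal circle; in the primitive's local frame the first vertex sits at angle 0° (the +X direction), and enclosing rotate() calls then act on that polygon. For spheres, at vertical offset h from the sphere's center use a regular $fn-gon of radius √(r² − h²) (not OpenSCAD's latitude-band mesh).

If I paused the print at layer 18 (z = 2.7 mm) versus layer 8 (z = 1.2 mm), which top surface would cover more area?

Layer 18 (z = 2.7): the sphere: section is a regular 12-gon, circumradius = √(r²−h²) = √(4²−1.3²) = 3.783 (area = (12/2)·3.783²·sin(360°/12) = 42.93 mm²); the r=6.5 sphere at (13.5, -4) slices to a regular 12-gon of circumradius 5.658 (√(r²−h²) with h=3.2 from center) (area = (12/2)·5.658²·sin(360°/12) = 96.03 mm²); Subtracting the remaining from the first: starting from the r=4 sphere (42.93 mm²), the r=6.5 sphere at (13.5, -4) misses the remaining region (no effect) — area = 42.93 mm². So its area = 42.93 mm². Layer 8 (z = 1.2): the r=4 sphere contributes a regular 12-gon of circumradius √(4²−2.8²) = 2.857 (area = (12/2)·2.857²·sin(360°/12) = 24.48 mm²); the r=6.5 sphere at (13.5, -4) contributes a regular 12-gon of circumradius √(6.5²−1.7²) = 6.274 (area = (12/2)·6.274²·sin(360°/12) = 118.08 mm²); After the difference (first − rest): starting from the r=4 sphere (24.48 mm²), the r=6.5 sphere at (13.5, -4) misses the remaining region (no effect) — area = 24.48 mm². So its area = 24.48 mm². Layer 18 is larger (42.93 vs 24.48 mm²).

layer 18 (z = 2.7 mm)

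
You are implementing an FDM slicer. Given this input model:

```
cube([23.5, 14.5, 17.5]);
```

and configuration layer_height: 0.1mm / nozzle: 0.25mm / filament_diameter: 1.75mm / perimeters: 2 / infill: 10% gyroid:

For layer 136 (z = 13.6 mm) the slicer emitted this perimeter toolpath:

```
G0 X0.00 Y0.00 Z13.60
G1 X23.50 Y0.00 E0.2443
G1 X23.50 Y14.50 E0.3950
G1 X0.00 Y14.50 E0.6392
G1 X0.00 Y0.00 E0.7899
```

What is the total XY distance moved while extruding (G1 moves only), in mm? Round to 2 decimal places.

76.00 mm

Sum the Euclidean lengths of each G1 segment: total = 76.00 mm.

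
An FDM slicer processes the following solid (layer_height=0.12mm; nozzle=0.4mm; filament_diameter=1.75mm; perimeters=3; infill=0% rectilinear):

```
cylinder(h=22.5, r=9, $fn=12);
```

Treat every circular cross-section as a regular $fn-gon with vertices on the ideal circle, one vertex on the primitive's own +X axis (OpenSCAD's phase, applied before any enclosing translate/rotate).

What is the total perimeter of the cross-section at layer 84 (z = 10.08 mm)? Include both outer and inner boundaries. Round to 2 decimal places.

55.90 mm

At z = 10.08 mm: the r=9 cylinder contributes a regular 12-gon of circumradius 9 (perimeter = 2·12·9.000·sin(180°/12) = 55.90 mm). Overall, the cross-section is a single solid region. Total boundary length (outer) = 55.90 mm.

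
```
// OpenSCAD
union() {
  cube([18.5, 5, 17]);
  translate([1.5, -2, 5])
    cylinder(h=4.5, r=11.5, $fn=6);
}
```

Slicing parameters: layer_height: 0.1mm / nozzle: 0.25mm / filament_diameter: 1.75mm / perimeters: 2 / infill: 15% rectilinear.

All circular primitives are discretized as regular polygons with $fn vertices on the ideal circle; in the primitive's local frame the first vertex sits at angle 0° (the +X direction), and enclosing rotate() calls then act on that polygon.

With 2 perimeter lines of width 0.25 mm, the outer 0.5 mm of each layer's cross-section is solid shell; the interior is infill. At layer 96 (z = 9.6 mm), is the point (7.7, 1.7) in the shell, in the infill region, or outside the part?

At z = 9.6 mm: the cube is present — its section is the full 18.5×5 rectangle; the cylinder at (1.5, -2) is absent (z outside [5, 9.5]); Merging all regions: only the 18.5×5 cube is present, so the union is just that shape — 1 connected region. Overall, the cross-section is a single solid region. The nearest boundary edge runs (0.00, 0.00)→(18.50, 0.00); distance from the point to it = 1.70 mm. The point is inside the cross-section and 1.70 mm from the nearest boundary — more than the 0.5 mm shell width (2 × 0.25), so it's in the infill interior.

infill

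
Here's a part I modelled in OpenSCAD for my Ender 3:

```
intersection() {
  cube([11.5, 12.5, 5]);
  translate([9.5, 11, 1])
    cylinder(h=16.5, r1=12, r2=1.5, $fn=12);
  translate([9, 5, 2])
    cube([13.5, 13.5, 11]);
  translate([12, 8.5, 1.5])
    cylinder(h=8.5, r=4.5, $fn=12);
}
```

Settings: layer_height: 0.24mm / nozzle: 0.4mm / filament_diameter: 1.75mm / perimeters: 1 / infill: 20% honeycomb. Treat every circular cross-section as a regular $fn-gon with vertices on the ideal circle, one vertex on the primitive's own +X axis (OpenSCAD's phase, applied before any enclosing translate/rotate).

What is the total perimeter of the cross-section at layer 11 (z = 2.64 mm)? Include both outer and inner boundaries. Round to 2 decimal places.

At z = 2.64 mm: the 11.5×12.5 cube contributes its full rectangle (perimeter 48.00 mm); the cone at (9.5, 11) (r1=12→r2=1.5) has section circumradius 10.956 here — a regular 12-gon (perimeter = 2·12·10.956·sin(180°/12) = 68.06 mm); the 13.5×13.5 cube at (9, 5) contributes its full rectangle (perimeter 54.00 mm); the r=4.5 cylinder at (12, 8.5) contributes a regular 12-gon of circumradius 4.5 (perimeter = 2·12·4.500·sin(180°/12) = 27.95 mm); Taking the intersection: the cone at (9.5, 11) partially overlaps the 11.5×12.5 cube; clipping to the common part keeps 124.70 mm²; the 13.5×13.5 cube at (9, 5) partially overlaps the running intersection; clipping to the common part keeps 18.75 mm²; the r=4.5 cylinder at (12, 8.5) partially overlaps the running intersection; clipping to the common part keeps 18.31 mm² — boundary = 19.26 mm. Overall, the cross-section is a single solid region. Total boundary length (outer) = 19.26 mm.

19.26 mm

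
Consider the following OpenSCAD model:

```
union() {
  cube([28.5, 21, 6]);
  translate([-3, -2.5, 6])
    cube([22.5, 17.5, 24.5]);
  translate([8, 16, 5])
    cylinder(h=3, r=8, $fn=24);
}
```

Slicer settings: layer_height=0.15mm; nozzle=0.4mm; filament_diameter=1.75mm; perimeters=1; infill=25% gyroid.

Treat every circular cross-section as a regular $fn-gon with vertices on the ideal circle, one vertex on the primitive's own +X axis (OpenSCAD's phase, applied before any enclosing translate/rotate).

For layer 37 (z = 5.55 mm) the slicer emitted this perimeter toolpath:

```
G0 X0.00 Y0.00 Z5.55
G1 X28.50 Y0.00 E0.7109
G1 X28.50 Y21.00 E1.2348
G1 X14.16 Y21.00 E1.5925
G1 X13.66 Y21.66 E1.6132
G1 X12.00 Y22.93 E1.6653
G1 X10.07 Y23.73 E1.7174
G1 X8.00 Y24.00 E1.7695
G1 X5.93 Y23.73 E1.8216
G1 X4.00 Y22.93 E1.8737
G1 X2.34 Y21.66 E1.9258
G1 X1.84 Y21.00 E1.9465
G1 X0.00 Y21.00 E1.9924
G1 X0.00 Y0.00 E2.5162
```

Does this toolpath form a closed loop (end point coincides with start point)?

Start point (G0): (0.00, 0.00). End point (last G1): the path returns to the start — closed.

yes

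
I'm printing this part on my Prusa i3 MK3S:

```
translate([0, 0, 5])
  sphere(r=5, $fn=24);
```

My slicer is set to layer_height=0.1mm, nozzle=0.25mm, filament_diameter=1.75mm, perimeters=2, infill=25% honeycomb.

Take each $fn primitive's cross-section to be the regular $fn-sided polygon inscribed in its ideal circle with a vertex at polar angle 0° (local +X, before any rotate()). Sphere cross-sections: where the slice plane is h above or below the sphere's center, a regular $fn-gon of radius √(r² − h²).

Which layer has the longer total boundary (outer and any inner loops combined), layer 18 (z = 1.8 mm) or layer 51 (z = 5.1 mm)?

Layer 18 (z = 1.8): the r=5 sphere contributes a regular 24-gon of circumradius √(5²−3.2²) = 3.842 (perimeter = 2·24·3.842·sin(180°/24) = 24.07 mm). So its perimeter = 24.07 mm. Layer 51 (z = 5.1): the sphere: section is a regular 24-gon, circumradius = √(r²−h²) = √(5²−0.1²) = 4.999 (perimeter = 2·24·4.999·sin(180°/24) = 31.32 mm). So its perimeter = 31.32 mm. Layer 51 is larger (31.32 vs 24.07 mm).

layer 51 (z = 5.1 mm)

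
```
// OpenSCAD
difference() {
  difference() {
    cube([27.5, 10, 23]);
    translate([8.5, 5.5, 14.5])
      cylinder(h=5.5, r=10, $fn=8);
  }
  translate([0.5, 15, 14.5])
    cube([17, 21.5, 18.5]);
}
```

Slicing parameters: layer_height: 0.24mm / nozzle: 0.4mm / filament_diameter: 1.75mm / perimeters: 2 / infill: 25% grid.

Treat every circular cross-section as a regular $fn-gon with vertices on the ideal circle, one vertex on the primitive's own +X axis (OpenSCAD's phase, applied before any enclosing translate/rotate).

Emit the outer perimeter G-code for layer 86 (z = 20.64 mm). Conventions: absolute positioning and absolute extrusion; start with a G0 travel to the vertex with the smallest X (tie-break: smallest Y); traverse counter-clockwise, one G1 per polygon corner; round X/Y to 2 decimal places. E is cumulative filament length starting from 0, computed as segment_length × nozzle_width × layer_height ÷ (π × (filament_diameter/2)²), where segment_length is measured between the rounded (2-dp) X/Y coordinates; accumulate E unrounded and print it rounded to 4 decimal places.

G0 X0.00 Y0.00 Z20.64
G1 X27.50 Y0.00 E1.0976
G1 X27.50 Y10.00 E1.4967
G1 X0.00 Y10.00 E2.5943
G1 X0.00 Y0.00 E2.9934

At z = 20.64 mm: the cube (footprint 27.5×10) is included at this height; the cylinder at (8.5, 5.5) does not reach this height (z outside [14.5, 20]); Subtracting the remaining from the first: none of the subtracted shapes is present at this height, so the 27.5×10 cube is unchanged — 1 connected region; the cube at (0.5, 15) is present — its section is the full 17×21.5 rectangle; Taking the first minus the rest: starting from the result so far, the 17×21.5 cube at (0.5, 15) misses the remaining region (no effect) — 1 connected region. The outline is a single polygon with 4 vertices. Extrusion per mm of travel: 0.4 × 0.24 / (π × 0.875²) = 0.039912. Accumulating E over each segment gives final E = 2.9934.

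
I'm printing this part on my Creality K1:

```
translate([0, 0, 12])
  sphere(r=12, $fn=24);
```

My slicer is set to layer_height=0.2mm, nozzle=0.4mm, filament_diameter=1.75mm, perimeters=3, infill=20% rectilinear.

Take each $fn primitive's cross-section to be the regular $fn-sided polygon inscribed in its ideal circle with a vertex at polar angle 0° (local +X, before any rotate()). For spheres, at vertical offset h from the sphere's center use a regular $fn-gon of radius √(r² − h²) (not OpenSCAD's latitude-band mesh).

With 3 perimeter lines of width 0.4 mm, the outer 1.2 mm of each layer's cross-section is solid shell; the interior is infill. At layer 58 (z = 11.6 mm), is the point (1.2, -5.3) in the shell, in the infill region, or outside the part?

At z = 11.6 mm: the sphere: section is a regular 24-gon, circumradius = √(r²−h²) = √(12²−0.4²) = 11.993. Overall, the cross-section is a single solid region. The nearest boundary edge runs (-0.00, -11.99)→(3.10, -11.58); distance from the point to it = 6.48 mm. The point is inside the cross-section and 6.48 mm from the nearest boundary — more than the 1.2 mm shell width (3 × 0.4), so it's in the infill interior.

infill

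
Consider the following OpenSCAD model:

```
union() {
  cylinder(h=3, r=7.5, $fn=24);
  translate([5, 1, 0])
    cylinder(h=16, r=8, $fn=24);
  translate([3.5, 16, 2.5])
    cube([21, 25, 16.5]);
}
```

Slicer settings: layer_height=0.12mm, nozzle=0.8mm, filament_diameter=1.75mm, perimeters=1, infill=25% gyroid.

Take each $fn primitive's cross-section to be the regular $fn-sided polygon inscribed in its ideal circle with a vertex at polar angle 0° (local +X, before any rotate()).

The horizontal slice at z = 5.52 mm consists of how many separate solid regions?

At z = 5.52 mm: the cylinder does not reach this height (z outside [0, 3]); the r=8 cylinder at (5, 1) gives a regular 24-gon of circumradius 8 (constant along its height); the cube at (3.5, 16) is present — its section is the full 21×25 rectangle; Merging all regions: the 2 present regions are separate (no shared area or edge), so areas and boundary lengths simply add and each stays a separate island — 2 connected regions. The result has 2 disconnected regions.

2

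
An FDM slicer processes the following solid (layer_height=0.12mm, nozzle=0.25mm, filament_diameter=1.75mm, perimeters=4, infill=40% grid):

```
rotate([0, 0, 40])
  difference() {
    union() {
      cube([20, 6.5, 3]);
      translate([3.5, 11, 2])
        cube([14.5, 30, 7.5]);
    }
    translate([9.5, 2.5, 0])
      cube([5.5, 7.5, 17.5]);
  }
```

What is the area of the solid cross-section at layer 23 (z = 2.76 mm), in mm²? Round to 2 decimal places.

At z = 2.76 mm: the cube is present — its section is the full 20×6.5 rectangle (area 130.00 mm²); the cube at (3.5, 11) is present — its section is the full 14.5×30 rectangle (area 435.00 mm²); Combining (union): the 2 present regions are separate (no shared area or edge), so areas and boundary lengths simply add and each stays a separate island — area = 565.00 mm²; the 5.5×7.5 cube at (9.5, 2.5) contributes its full rectangle (area 41.25 mm²); Subtracting the remaining from the first: starting from that combined region (565.00 mm²), the 5.5×7.5 cube at (9.5, 2.5) partially overlaps it — only the 22.00 mm² overlap (of its 41.25 mm²) is removed, clipping the outline — area = 543.00 mm²; (whole slice rotated 40° about Z — lengths, areas and connectivity unchanged). Overall, the cross-section has 2 separate islands. Net area = 543.00 mm².

543.00 mm²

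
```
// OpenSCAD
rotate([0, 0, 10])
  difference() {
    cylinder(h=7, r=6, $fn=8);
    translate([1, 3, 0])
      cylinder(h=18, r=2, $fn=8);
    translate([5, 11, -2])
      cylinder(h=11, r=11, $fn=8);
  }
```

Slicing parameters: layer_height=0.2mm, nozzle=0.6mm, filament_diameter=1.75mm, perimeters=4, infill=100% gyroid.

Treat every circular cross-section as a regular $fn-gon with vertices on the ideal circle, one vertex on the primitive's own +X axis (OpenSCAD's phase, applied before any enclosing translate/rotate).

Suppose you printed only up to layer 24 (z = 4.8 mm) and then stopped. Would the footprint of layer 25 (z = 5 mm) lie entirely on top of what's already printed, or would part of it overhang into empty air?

Compare the two slices. At z = 4.8: the r=6 cylinder contributes a regular 8-gon of circumradius 6 (area = (8/2)·6.000²·sin(360°/8) = 101.82 mm²); the cylinder at (1, 3): section is a regular 8-gon, circumradius r=2 (area = (8/2)·2.000²·sin(360°/8) = 11.31 mm²); the cylinder at (5, 11): section is a regular 8-gon, circumradius r=11 (area = (8/2)·11.000²·sin(360°/8) = 342.24 mm²); Subtracting the remaining from the first: starting from the r=6 cylinder (101.82 mm²), the r=2 cylinder at (1, 3) lies wholly inside it (removes its full 11.31 mm² and its 12.25 mm outline becomes a hole wall); the r=11 cylinder at (5, 11) partially overlaps it — only the 18.27 mm² overlap (of its 342.24 mm²) is removed, clipping the outline — area = 72.24 mm²; (rotated 10° about Z; rotation is an isometry so areas/perimeters/island counts are preserved). At z = 5: the r=6 cylinder contributes a regular 8-gon of circumradius 6 (area = (8/2)·6.000²·sin(360°/8) = 101.82 mm²); the cylinder at (1, 3): section is a regular 8-gon, circumradius r=2 (area = (8/2)·2.000²·sin(360°/8) = 11.31 mm²); the r=11 cylinder at (5, 11) gives a regular 8-gon of circumradius 11 (constant along its height) (area = (8/2)·11.000²·sin(360°/8) = 342.24 mm²); Taking the first minus the rest: starting from the r=6 cylinder (101.82 mm²), the r=2 cylinder at (1, 3) lies wholly inside it (removes its full 11.31 mm² and its 12.25 mm outline becomes a hole wall); the r=11 cylinder at (5, 11) partially overlaps it — only the 18.27 mm² overlap (of its 342.24 mm²) is removed, clipping the outline — area = 72.24 mm²; (whole slice rotated 10° about Z — lengths, areas and connectivity unchanged). Checking containment: the cross-section at z = 5 is a subset of the cross-section at z = 4.8.

entirely on top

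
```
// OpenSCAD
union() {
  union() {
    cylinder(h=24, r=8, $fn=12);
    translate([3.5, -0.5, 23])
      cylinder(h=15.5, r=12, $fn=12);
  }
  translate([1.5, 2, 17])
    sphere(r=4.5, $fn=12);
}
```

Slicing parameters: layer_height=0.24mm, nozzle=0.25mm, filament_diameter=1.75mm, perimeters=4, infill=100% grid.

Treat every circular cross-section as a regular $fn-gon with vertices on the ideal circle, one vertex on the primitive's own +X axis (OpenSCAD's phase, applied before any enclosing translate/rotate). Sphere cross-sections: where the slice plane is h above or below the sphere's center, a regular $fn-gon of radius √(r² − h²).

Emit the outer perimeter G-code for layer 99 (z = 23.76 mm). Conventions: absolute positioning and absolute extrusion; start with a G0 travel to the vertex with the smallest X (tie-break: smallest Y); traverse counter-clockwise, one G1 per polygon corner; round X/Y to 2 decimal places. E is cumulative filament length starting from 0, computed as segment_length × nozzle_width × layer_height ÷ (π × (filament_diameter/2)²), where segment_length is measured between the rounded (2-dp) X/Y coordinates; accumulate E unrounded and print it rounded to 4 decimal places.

At z = 23.76 mm: the cylinder: section is a regular 12-gon, circumradius r=8; the cylinder at (3.5, -0.5): section is a regular 12-gon, circumradius r=12; Taking the union: the r=8 cylinder lies entirely inside the r=12 cylinder at (3.5, -0.5), so the union is just the r=12 cylinder at (3.5, -0.5) — 1 connected region; the sphere at (1.5, 2) is absent (|z−center|=6.760 > r=4.5); Merging all regions: only that combined region is present, so the union is just that shape — 1 connected region. The outline is a single polygon with 12 vertices. Extrusion per mm of travel: 0.25 × 0.24 / (π × 0.875²) = 0.024945. Accumulating E over each segment gives final E = 1.8592.

G0 X-8.50 Y-0.50 Z23.76
G1 X-6.89 Y-6.50 E0.1550
G1 X-2.50 Y-10.89 E0.3098
G1 X3.50 Y-12.50 E0.4648
G1 X9.50 Y-10.89 E0.6198
G1 X13.89 Y-6.50 E0.7746
G1 X15.50 Y-0.50 E0.9296
G1 X13.89 Y5.50 E1.0846
G1 X9.50 Y9.89 E1.2394
G1 X3.50 Y11.50 E1.3944
G1 X-2.50 Y9.89 E1.5494
G1 X-6.89 Y5.50 E1.7042
G1 X-8.50 Y-0.50 E1.8592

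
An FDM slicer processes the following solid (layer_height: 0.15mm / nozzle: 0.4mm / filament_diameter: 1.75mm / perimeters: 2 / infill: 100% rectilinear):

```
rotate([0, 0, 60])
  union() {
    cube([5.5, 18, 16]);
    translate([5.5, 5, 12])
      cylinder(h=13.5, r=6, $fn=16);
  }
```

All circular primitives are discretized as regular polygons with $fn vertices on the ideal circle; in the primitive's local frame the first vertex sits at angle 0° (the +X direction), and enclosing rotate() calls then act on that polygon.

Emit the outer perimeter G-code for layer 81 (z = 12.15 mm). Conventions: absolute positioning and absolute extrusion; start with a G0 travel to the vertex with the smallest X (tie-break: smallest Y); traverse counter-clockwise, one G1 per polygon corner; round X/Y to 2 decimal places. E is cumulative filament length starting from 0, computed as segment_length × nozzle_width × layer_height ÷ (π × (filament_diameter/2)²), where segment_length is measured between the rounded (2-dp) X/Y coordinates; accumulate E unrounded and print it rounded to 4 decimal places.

G0 X-15.59 Y9.00 Z12.15
G1 X-6.37 Y3.68 E0.2655
G1 X-6.34 Y3.61 E0.2674
G1 X-4.58 Y2.07 E0.3258
G1 X-2.36 Y1.31 E0.3843
G1 X-2.29 Y1.32 E0.3861
G1 X0.00 Y0.00 E0.4520
G1 X1.20 Y2.07 E0.5117
G1 X2.07 Y2.50 E0.5359
G1 X3.62 Y4.26 E0.5944
G1 X4.37 Y6.48 E0.6529
G1 X4.22 Y8.82 E0.7113
G1 X3.18 Y10.92 E0.7698
G1 X1.42 Y12.46 E0.8281
G1 X-0.80 Y13.21 E0.8866
G1 X-3.13 Y13.06 E0.9448
G1 X-5.23 Y12.02 E1.0033
G1 X-6.78 Y10.26 E1.0618
G1 X-12.84 Y13.76 E1.2364
G1 X-15.59 Y9.00 E1.3735

At z = 12.15 mm: the cube is present — its section is the full 5.5×18 rectangle; the r=6 cylinder at (5.5, 5) gives a regular 16-gon of circumradius 6 (constant along its height); Merging all regions: the regions partially overlap (shared area 51.86 mm²), so overlapping operands fuse into one piece — 1 connected region; (rotated 60° about Z; rotation is an isometry so areas/perimeters/island counts are preserved). The outline is a single polygon with 19 vertices. Extrusion per mm of travel: 0.4 × 0.15 / (π × 0.875²) = 0.024945. Accumulating E over each segment gives final E = 1.3735.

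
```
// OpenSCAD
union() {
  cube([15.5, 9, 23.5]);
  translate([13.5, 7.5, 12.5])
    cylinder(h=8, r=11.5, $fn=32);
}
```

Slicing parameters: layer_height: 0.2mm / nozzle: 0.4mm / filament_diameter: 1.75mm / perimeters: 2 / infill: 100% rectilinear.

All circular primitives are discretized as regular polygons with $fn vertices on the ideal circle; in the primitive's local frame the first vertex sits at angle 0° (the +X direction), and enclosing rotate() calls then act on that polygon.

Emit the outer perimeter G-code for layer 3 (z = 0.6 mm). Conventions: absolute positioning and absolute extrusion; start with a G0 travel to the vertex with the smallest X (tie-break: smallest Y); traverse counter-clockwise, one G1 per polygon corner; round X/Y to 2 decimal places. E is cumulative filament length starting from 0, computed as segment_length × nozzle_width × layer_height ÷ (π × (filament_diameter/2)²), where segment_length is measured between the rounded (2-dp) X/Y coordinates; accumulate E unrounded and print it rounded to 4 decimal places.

G0 X0.00 Y0.00 Z0.60
G1 X15.50 Y0.00 E0.5155
G1 X15.50 Y9.00 E0.8149
G1 X0.00 Y9.00 E1.3304
G1 X0.00 Y0.00 E1.6297

At z = 0.6 mm: the cube (footprint 15.5×9) is included at this height; the cylinder at (13.5, 7.5) is absent (z outside [12.5, 20.5]); Taking the union: only the 15.5×9 cube is present, so the union is just that shape — 1 connected region. The outline is a single polygon with 4 vertices. Extrusion per mm of travel: 0.4 × 0.2 / (π × 0.875²) = 0.033260. Accumulating E over each segment gives final E = 1.6297.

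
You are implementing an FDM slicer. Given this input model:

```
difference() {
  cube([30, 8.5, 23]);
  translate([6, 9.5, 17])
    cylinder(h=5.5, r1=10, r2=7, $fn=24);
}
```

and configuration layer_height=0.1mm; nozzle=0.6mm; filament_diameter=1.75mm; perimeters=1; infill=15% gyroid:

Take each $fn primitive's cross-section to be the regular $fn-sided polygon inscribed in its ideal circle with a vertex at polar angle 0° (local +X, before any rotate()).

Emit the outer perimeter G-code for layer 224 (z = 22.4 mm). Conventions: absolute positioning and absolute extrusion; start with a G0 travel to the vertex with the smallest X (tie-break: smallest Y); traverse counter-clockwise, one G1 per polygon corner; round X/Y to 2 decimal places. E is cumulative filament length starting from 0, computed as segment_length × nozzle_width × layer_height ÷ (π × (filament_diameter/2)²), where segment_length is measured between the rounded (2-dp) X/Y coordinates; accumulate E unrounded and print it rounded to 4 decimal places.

G0 X0.00 Y0.00 Z22.40
G1 X30.00 Y0.00 E0.7484
G1 X30.00 Y8.50 E0.9604
G1 X12.92 Y8.50 E1.3864
G1 X12.81 Y7.67 E1.4073
G1 X12.11 Y5.97 E1.4532
G1 X10.99 Y4.51 E1.4991
G1 X9.53 Y3.39 E1.5450
G1 X7.83 Y2.69 E1.5909
G1 X6.00 Y2.45 E1.6369
G1 X4.17 Y2.69 E1.6829
G1 X2.47 Y3.39 E1.7288
G1 X1.01 Y4.51 E1.7747
G1 X0.00 Y5.83 E1.8162
G1 X0.00 Y0.00 E1.9616

At z = 22.4 mm: the cube is present — its section is the full 30×8.5 rectangle; the cone at (6, 9.5) contributes a regular 24-gon of circumradius 7.055 (interpolated between r1=10 and r2=7 at t=0.982); After the difference (first − rest): starting from the 30×8.5 cube, the cone at (6, 9.5) partially overlaps it — only the 61.80 mm² overlap (of its 154.57 mm²) is removed, clipping the outline — 1 connected region. The outline is a single polygon with 14 vertices. Extrusion per mm of travel: 0.6 × 0.1 / (π × 0.875²) = 0.024945. Accumulating E over each segment gives final E = 1.9616.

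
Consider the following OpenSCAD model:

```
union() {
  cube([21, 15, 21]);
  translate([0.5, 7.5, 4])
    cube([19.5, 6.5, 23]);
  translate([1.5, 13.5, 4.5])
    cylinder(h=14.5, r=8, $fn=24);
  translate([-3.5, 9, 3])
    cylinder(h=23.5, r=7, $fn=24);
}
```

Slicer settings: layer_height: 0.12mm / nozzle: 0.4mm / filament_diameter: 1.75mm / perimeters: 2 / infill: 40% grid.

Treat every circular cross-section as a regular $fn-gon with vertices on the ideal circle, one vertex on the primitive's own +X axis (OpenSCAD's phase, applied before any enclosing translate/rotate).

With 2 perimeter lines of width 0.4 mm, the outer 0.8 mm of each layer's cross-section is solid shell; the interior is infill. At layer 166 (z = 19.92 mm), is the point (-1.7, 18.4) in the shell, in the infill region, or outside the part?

outside

At z = 19.92 mm: the 21×15 cube contributes its full rectangle; the cube at (0.5, 7.5) (footprint 19.5×6.5) is included at this height; the cylinder at (1.5, 13.5) is not intersected at this z (z outside [4.5, 19]); the r=7 cylinder at (-3.5, 9) gives a regular 24-gon of circumradius 7 (constant along its height); Combining (union): the regions partially overlap (shared area 156.26 mm²), so overlapping operands fuse into one piece — 1 connected region. Overall, the cross-section is a single solid region. The nearest boundary edge runs (-3.50, 16.00)→(-1.69, 15.76); distance from the point to it = 2.61 mm. The point is not inside any of the regions above, so it lies outside the cross-section (2.61 mm from the nearest boundary).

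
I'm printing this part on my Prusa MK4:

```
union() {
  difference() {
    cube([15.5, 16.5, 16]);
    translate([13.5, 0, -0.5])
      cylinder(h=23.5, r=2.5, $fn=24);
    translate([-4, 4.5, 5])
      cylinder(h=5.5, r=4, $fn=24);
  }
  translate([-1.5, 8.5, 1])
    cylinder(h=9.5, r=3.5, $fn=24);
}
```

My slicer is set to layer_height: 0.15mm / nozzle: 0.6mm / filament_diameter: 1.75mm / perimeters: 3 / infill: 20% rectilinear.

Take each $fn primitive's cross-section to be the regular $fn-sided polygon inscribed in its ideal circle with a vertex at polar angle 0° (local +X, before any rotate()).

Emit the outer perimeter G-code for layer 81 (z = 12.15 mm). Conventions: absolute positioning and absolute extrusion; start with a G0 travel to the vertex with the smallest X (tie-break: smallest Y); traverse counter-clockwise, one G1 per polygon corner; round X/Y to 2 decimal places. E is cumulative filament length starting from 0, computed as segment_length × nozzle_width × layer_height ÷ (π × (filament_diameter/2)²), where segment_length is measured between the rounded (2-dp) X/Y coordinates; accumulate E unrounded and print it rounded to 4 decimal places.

At z = 12.15 mm: the cube is present — its section is the full 15.5×16.5 rectangle; the r=2.5 cylinder at (13.5, 0) contributes a regular 24-gon of circumradius 2.5; the cylinder at (-4, 4.5) is absent (z outside [5, 10.5]); Subtracting the remaining from the first: starting from the 15.5×16.5 cube, the r=2.5 cylinder at (13.5, 0) partially overlaps it — only the 9.22 mm² overlap (of its 19.41 mm²) is removed, clipping the outline — 1 connected region; the cylinder at (-1.5, 8.5) is not intersected at this z (z outside [1, 10.5]); Combining (union): only the result so far is present, so the union is just that shape — 1 connected region. The outline is a single polygon with 14 vertices. Extrusion per mm of travel: 0.6 × 0.15 / (π × 0.875²) = 0.037418. Accumulating E over each segment gives final E = 2.4053.

G0 X0.00 Y0.00 Z12.15
G1 X11.00 Y0.00 E0.4116
G1 X11.09 Y0.65 E0.4361
G1 X11.33 Y1.25 E0.4603
G1 X11.73 Y1.77 E0.4849
G1 X12.25 Y2.17 E0.5094
G1 X12.85 Y2.41 E0.5336
G1 X13.50 Y2.50 E0.5582
G1 X14.15 Y2.41 E0.5827
G1 X14.75 Y2.17 E0.6069
G1 X15.27 Y1.77 E0.6314
G1 X15.50 Y1.47 E0.6456
G1 X15.50 Y16.50 E1.2080
G1 X0.00 Y16.50 E1.7879
G1 X0.00 Y0.00 E2.4053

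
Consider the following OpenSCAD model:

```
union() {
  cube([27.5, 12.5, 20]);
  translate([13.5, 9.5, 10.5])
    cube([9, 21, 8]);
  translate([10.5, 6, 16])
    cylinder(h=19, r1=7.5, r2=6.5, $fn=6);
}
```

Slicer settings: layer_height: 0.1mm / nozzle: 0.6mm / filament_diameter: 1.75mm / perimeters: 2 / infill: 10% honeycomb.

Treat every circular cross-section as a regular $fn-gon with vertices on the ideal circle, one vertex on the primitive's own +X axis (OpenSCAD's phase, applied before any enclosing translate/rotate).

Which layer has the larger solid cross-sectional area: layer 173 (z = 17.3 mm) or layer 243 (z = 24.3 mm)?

layer 173 (z = 17.3 mm)

Layer 173 (z = 17.3): the cube (footprint 27.5×12.5) is included at this height (area 343.75 mm²); the cube at (13.5, 9.5) (footprint 9×21) is included at this height (area 189.00 mm²); the cone at (10.5, 6) contributes a regular 6-gon of circumradius 7.432 (interpolated between r1=7.5 and r2=6.5 at t=0.068) (area = (6/2)·7.432²·sin(360°/6) = 143.49 mm²); Merging all regions: the regions partially overlap — summed areas 676.24 mm² minus the doubly-counted overlap 167.14 mm² gives 509.10 mm² — area = 509.10 mm². So its area = 509.10 mm². Layer 243 (z = 24.3): the cube is absent (z outside [0, 20]); the cube at (13.5, 9.5) is absent (z outside [10.5, 18.5]); the cone at (10.5, 6) contributes a regular 6-gon of circumradius 7.063 (interpolated between r1=7.5 and r2=6.5 at t=0.437) (area = (6/2)·7.063²·sin(360°/6) = 129.61 mm²); Merging all regions: only the cone at (10.5, 6) is present, so the union is just that shape — area = 129.61 mm². So its area = 129.61 mm². Layer 173 is larger (509.10 vs 129.61 mm²).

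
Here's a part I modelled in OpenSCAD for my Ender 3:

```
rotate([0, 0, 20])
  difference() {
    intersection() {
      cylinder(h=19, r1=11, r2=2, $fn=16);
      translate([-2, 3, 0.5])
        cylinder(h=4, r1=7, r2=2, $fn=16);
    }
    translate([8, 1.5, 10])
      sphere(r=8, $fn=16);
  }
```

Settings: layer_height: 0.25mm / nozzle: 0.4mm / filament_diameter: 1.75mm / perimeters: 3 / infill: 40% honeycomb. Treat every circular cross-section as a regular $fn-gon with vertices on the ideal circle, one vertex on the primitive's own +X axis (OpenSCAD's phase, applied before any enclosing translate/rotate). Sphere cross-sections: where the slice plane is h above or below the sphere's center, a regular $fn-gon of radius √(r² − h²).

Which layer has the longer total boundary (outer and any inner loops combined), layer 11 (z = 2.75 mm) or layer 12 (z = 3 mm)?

layer 11 (z = 2.75 mm)

Layer 11 (z = 2.75): the cone: at t=0.145 of its height the radius interpolates to r₁+(r₂−r₁)t = 9.697, giving a regular 16-gon of that circumradius (perimeter = 2·16·9.697·sin(180°/16) = 60.54 mm); the cone at (-2, 3): at t=0.562 of its height the radius interpolates to r₁+(r₂−r₁)t = 4.188, giving a regular 16-gon of that circumradius (perimeter = 2·16·4.188·sin(180°/16) = 26.14 mm); Keeping only the common overlap: the cone at (-2, 3) lies inside the cone, so the common part is the cone at (-2, 3) itself — boundary = 26.14 mm; the r=8 sphere at (8, 1.5) contributes a regular 16-gon of circumradius √(8²−7.25²) = 3.382 (perimeter = 2·16·3.382·sin(180°/16) = 21.11 mm); Taking the first minus the rest: starting from the result so far, the r=8 sphere at (8, 1.5) misses the remaining region (no effect) — boundary = 26.14 mm; (whole slice rotated 20° about Z — lengths, areas and connectivity unchanged). So its perimeter = 26.14 mm. Layer 12 (z = 3): the cone contributes a regular 16-gon of circumradius 9.579 (interpolated between r1=11 and r2=2 at t=0.158) (perimeter = 2·16·9.579·sin(180°/16) = 59.80 mm); the cone at (-2, 3) (r1=7→r2=2) has section circumradius 3.875 here — a regular 16-gon (perimeter = 2·16·3.875·sin(180°/16) = 24.19 mm); Keeping only the common overlap: the cone at (-2, 3) lies inside the cone, so the common part is the cone at (-2, 3) itself — boundary = 24.19 mm; the r=8 sphere at (8, 1.5) contributes a regular 16-gon of circumradius √(8²−7²) = 3.873 (perimeter = 2·16·3.873·sin(180°/16) = 24.18 mm); Subtracting the remaining from the first: starting from the result so far, the r=8 sphere at (8, 1.5) misses the remaining region (no effect) — boundary = 24.19 mm; (whole slice rotated 20° about Z — lengths, areas and connectivity unchanged). So its perimeter = 24.19 mm. Layer 11 is larger (26.14 vs 24.19 mm).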